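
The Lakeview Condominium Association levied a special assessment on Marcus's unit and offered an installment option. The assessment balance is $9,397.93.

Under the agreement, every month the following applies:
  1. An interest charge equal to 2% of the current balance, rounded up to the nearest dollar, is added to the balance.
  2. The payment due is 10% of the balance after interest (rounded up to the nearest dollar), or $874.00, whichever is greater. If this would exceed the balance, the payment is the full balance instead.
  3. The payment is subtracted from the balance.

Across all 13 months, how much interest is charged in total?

$1,273.00

Month 1: opening $9,397.93; interest $188.00 → $9,585.93; payment $959.00; balance $8,626.93
Month 2: opening $8,626.93; interest $173.00 → $8,799.93; payment $880.00; balance $7,919.93
Month 3: opening $7,919.93; interest $159.00 → $8,078.93; payment $874.00; balance $7,204.93
Month 4: opening $7,204.93; interest $145.00 → $7,349.93; payment $874.00; balance $6,475.93
Month 5: opening $6,475.93; interest $130.00 → $6,605.93; payment $874.00; balance $5,731.93
Month 6: opening $5,731.93; interest $115.00 → $5,846.93; payment $874.00; balance $4,972.93
Month 7: opening $4,972.93; interest $100.00 → $5,072.93; payment $874.00; balance $4,198.93
Month 8: opening $4,198.93; interest $84.00 → $4,282.93; payment $874.00; balance $3,408.93
Month 9: opening $3,408.93; interest $69.00 → $3,477.93; payment $874.00; balance $2,603.93
Month 10: opening $2,603.93; interest $53.00 → $2,656.93; payment $874.00; balance $1,782.93
Month 11: opening $1,782.93; interest $36.00 → $1,818.93; payment $874.00; balance $944.93
Month 12: opening $944.93; interest $19.00 → $963.93; payment $874.00; balance $89.93
Month 13: opening $89.93; interest $2.00 → $91.93; payment $91.93; balance $0.00
Total interest: $188.00 + $173.00 + $159.00 + $145.00 + $130.00 + $115.00 + $100.00 + $84.00 + $69.00 + $53.00 + $36.00 + $19.00 + $2.00 = $1,273.00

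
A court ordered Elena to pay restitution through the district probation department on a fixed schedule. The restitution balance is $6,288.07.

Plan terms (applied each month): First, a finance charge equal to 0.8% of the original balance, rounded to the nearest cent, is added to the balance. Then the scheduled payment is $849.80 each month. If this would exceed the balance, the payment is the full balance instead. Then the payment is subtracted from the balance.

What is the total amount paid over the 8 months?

Month 1: $6,288.07 +$50.30 interest = $6,338.37; pay $849.80 → $5,488.57
Month 2: $5,488.57 +$50.30 interest = $5,538.87; pay $849.80 → $4,689.07
Month 3: $4,689.07 +$50.30 interest = $4,739.37; pay $849.80 → $3,889.57
Month 4: $3,889.57 +$50.30 interest = $3,939.87; pay $849.80 → $3,090.07
Month 5: $3,090.07 +$50.30 interest = $3,140.37; pay $849.80 → $2,290.57
Month 6: $2,290.57 +$50.30 interest = $2,340.87; pay $849.80 → $1,491.07
Month 7: $1,491.07 +$50.30 interest = $1,541.37; pay $849.80 → $691.57
Month 8: $691.57 +$50.30 interest = $741.87; pay $741.87 → $0.00
Total paid: $6,690.47

$6,690.47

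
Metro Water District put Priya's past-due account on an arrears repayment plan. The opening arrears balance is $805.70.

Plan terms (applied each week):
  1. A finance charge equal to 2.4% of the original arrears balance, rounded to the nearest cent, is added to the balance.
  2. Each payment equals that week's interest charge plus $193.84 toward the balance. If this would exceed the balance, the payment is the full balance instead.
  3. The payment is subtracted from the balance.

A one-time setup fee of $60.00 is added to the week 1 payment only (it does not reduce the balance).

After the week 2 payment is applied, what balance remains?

Week 1: opening $805.70; interest $19.34 → $825.04; payment $213.18 (+ $60.00 fee); balance $611.86
Week 2: opening $611.86; interest $19.34 → $631.20; payment $213.18; balance $418.02

$418.02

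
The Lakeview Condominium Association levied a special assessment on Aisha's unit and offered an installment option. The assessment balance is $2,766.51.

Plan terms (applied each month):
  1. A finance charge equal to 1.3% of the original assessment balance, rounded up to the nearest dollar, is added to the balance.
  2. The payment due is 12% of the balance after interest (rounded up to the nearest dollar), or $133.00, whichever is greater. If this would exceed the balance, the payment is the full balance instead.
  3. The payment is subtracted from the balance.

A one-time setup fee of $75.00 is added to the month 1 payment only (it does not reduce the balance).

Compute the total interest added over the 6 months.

$216.00

Month 1: opening $2,766.51; interest $36.00 → $2,802.51; payment $337.00 (+ $75.00 fee); balance $2,465.51
Month 2: opening $2,465.51; interest $36.00 → $2,501.51; payment $301.00; balance $2,200.51
Month 3: opening $2,200.51; interest $36.00 → $2,236.51; payment $269.00; balance $1,967.51
Month 4: opening $1,967.51; interest $36.00 → $2,003.51; payment $241.00; balance $1,762.51
Month 5: opening $1,762.51; interest $36.00 → $1,798.51; payment $216.00; balance $1,582.51
Month 6: opening $1,582.51; interest $36.00 → $1,618.51; payment $195.00; balance $1,423.51
Total interest: $36.00 + $36.00 + $36.00 + $36.00 + $36.00 + $36.00 = $216.00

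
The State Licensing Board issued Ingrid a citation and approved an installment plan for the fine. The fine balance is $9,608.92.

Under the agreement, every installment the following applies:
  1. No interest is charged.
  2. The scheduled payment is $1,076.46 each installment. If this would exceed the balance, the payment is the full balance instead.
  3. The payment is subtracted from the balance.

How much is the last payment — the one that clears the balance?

# | Opening | Payment | End bal
1 | $9,608.92 | $1,076.46 | $8,532.46
2 | $8,532.46 | $1,076.46 | $7,456.00
3 | $7,456.00 | $1,076.46 | $6,379.54
4 | $6,379.54 | $1,076.46 | $5,303.08
5 | $5,303.08 | $1,076.46 | $4,226.62
6 | $4,226.62 | $1,076.46 | $3,150.16
7 | $3,150.16 | $1,076.46 | $2,073.70
8 | $2,073.70 | $1,076.46 | $997.24
9 | $997.24 | $997.24 | $0.00

$997.24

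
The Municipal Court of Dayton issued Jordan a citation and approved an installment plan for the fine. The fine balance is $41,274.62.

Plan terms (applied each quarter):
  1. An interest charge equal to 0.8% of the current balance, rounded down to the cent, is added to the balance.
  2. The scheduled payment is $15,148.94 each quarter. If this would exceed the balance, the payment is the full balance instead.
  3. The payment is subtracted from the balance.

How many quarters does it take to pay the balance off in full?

3

Quarter 1: $41,274.62 +$330.19 interest = $41,604.81; pay $15,148.94 → $26,455.87
Quarter 2: $26,455.87 +$211.64 interest = $26,667.51; pay $15,148.94 → $11,518.57
Quarter 3: $11,518.57 +$92.14 interest = $11,610.71; pay $11,610.71 → $0.00
Balance reaches $0.00 in quarter 3.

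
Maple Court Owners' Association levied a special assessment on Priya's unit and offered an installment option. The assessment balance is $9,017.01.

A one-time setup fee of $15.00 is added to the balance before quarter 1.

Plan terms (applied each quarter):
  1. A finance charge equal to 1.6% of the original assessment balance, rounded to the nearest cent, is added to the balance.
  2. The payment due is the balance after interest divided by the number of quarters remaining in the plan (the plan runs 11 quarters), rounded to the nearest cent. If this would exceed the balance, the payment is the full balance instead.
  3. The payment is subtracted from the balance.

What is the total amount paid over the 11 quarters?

Quarter 1: $9,032.01 +$144.27 interest = $9,176.28; pay $834.21 → $8,342.07
Quarter 2: $8,342.07 +$144.27 interest = $8,486.34; pay $848.63 → $7,637.71
Quarter 3: $7,637.71 +$144.27 interest = $7,781.98; pay $864.66 → $6,917.32
Quarter 4: $6,917.32 +$144.27 interest = $7,061.59; pay $882.70 → $6,178.89
Quarter 5: $6,178.89 +$144.27 interest = $6,323.16; pay $903.31 → $5,419.85
Quarter 6: $5,419.85 +$144.27 interest = $5,564.12; pay $927.35 → $4,636.77
Quarter 7: $4,636.77 +$144.27 interest = $4,781.04; pay $956.21 → $3,824.83
Quarter 8: $3,824.83 +$144.27 interest = $3,969.10; pay $992.28 → $2,976.82
Quarter 9: $2,976.82 +$144.27 interest = $3,121.09; pay $1,040.36 → $2,080.73
Quarter 10: $2,080.73 +$144.27 interest = $2,225.00; pay $1,112.50 → $1,112.50
Quarter 11: $1,112.50 +$144.27 interest = $1,256.77; pay $1,256.77 → $0.00
Total paid: $10,618.98

$10,618.98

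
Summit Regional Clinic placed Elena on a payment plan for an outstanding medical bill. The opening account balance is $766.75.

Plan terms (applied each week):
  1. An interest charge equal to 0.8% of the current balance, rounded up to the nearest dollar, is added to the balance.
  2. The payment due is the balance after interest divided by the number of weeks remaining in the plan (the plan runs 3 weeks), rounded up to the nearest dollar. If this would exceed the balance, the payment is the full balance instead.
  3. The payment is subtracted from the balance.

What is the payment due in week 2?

$261.00

# | Opening | Interest | Payment | End bal
1 | $766.75 | $7.00 | $258.00 | $515.75
2 | $515.75 | $5.00 | $261.00 | $259.75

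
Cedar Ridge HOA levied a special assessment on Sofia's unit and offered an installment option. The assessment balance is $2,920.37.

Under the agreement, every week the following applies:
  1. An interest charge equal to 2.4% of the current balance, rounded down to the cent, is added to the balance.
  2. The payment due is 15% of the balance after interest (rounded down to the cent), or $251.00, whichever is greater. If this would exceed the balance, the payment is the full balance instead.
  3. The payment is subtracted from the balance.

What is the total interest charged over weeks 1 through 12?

$402.36

Week 1: opening $2,920.37; interest $70.08 → $2,990.45; payment $448.56; balance $2,541.89
Week 2: opening $2,541.89; interest $61.00 → $2,602.89; payment $390.43; balance $2,212.46
Week 3: opening $2,212.46; interest $53.09 → $2,265.55; payment $339.83; balance $1,925.72
Week 4: opening $1,925.72; interest $46.21 → $1,971.93; payment $295.78; balance $1,676.15
Week 5: opening $1,676.15; interest $40.22 → $1,716.37; payment $257.45; balance $1,458.92
Week 6: opening $1,458.92; interest $35.01 → $1,493.93; payment $251.00; balance $1,242.93
Week 7: opening $1,242.93; interest $29.83 → $1,272.76; payment $251.00; balance $1,021.76
Week 8: opening $1,021.76; interest $24.52 → $1,046.28; payment $251.00; balance $795.28
Week 9: opening $795.28; interest $19.08 → $814.36; payment $251.00; balance $563.36
Week 10: opening $563.36; interest $13.52 → $576.88; payment $251.00; balance $325.88
Week 11: opening $325.88; interest $7.82 → $333.70; payment $251.00; balance $82.70
Week 12: opening $82.70; interest $1.98 → $84.68; payment $84.68; balance $0.00
Total interest: $70.08 + $61.00 + $53.09 + $46.21 + $40.22 + $35.01 + $29.83 + $24.52 + $19.08 + $13.52 + $7.82 + $1.98 = $402.36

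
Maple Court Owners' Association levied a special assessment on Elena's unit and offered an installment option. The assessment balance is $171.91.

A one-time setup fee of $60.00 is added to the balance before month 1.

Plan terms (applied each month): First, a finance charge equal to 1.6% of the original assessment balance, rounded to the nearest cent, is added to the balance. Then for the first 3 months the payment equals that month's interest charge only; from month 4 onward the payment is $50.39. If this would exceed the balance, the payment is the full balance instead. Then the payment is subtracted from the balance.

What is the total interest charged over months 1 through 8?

$22.00

# | Opening | Interest | Payment | End bal
1 | $231.91 | $2.75 | $2.75 | $231.91
2 | $231.91 | $2.75 | $2.75 | $231.91
3 | $231.91 | $2.75 | $2.75 | $231.91
4 | $231.91 | $2.75 | $50.39 | $184.27
5 | $184.27 | $2.75 | $50.39 | $136.63
6 | $136.63 | $2.75 | $50.39 | $88.99
7 | $88.99 | $2.75 | $50.39 | $41.35
8 | $41.35 | $2.75 | $44.10 | $0.00
Total interest: $2.75 + $2.75 + $2.75 + $2.75 + $2.75 + $2.75 + $2.75 + $2.75 = $22.00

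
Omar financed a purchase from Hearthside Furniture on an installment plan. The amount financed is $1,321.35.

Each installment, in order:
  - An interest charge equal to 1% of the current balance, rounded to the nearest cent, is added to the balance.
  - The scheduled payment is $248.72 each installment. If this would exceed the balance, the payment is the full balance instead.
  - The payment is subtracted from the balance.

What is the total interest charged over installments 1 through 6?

$43.48

# | Opening | Interest | Payment | End bal
1 | $1,321.35 | $13.21 | $248.72 | $1,085.84
2 | $1,085.84 | $10.86 | $248.72 | $847.98
3 | $847.98 | $8.48 | $248.72 | $607.74
4 | $607.74 | $6.08 | $248.72 | $365.10
5 | $365.10 | $3.65 | $248.72 | $120.03
6 | $120.03 | $1.20 | $121.23 | $0.00
Total interest: $13.21 + $10.86 + $8.48 + $6.08 + $3.65 + $1.20 = $43.48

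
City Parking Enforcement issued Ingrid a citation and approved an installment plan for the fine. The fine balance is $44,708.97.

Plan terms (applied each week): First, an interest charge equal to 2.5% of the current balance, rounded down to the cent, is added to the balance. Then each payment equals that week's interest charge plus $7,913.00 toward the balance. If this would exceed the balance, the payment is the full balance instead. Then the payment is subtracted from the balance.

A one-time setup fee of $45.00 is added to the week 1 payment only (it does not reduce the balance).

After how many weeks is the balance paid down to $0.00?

Week 1: $44,708.97 +$1,117.72 interest = $45,826.69; pay $9,030.72 (+ $45.00 fee) → $36,795.97
Week 2: $36,795.97 +$919.89 interest = $37,715.86; pay $8,832.89 → $28,882.97
Week 3: $28,882.97 +$722.07 interest = $29,605.04; pay $8,635.07 → $20,969.97
Week 4: $20,969.97 +$524.24 interest = $21,494.21; pay $8,437.24 → $13,056.97
Week 5: $13,056.97 +$326.42 interest = $13,383.39; pay $8,239.42 → $5,143.97
Week 6: $5,143.97 +$128.59 interest = $5,272.56; pay $5,272.56 → $0.00
Balance reaches $0.00 in week 6.

6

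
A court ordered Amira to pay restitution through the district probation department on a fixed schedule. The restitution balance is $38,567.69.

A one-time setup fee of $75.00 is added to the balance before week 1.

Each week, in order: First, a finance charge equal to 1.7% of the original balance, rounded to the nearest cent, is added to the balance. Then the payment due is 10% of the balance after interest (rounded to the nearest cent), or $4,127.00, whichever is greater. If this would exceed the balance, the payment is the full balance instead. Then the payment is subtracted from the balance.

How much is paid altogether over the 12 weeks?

$46,510.49

Week 1: $38,642.69 +$655.65 interest = $39,298.34; pay $4,127.00 → $35,171.34
Week 2: $35,171.34 +$655.65 interest = $35,826.99; pay $4,127.00 → $31,699.99
Week 3: $31,699.99 +$655.65 interest = $32,355.64; pay $4,127.00 → $28,228.64
Week 4: $28,228.64 +$655.65 interest = $28,884.29; pay $4,127.00 → $24,757.29
Week 5: $24,757.29 +$655.65 interest = $25,412.94; pay $4,127.00 → $21,285.94
Week 6: $21,285.94 +$655.65 interest = $21,941.59; pay $4,127.00 → $17,814.59
Week 7: $17,814.59 +$655.65 interest = $18,470.24; pay $4,127.00 → $14,343.24
Week 8: $14,343.24 +$655.65 interest = $14,998.89; pay $4,127.00 → $10,871.89
Week 9: $10,871.89 +$655.65 interest = $11,527.54; pay $4,127.00 → $7,400.54
Week 10: $7,400.54 +$655.65 interest = $8,056.19; pay $4,127.00 → $3,929.19
Week 11: $3,929.19 +$655.65 interest = $4,584.84; pay $4,127.00 → $457.84
Week 12: $457.84 +$655.65 interest = $1,113.49; pay $1,113.49 → $0.00
Total paid: $46,510.49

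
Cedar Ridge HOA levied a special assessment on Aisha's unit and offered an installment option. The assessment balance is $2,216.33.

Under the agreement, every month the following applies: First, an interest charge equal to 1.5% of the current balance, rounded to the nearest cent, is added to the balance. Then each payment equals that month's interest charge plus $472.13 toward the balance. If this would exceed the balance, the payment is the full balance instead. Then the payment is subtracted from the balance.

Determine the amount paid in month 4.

$484.13

Month 1: opening $2,216.33; interest $33.24 → $2,249.57; payment $505.37; balance $1,744.20
Month 2: opening $1,744.20; interest $26.16 → $1,770.36; payment $498.29; balance $1,272.07
Month 3: opening $1,272.07; interest $19.08 → $1,291.15; payment $491.21; balance $799.94
Month 4: opening $799.94; interest $12.00 → $811.94; payment $484.13; balance $327.81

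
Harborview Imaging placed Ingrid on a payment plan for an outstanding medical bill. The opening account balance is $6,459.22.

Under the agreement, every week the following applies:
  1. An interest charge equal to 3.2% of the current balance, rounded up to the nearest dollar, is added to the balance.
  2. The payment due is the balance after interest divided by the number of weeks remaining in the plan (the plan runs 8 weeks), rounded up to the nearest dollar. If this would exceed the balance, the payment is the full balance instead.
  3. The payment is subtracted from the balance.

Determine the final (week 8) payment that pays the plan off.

$1,039.22

Week 1: $6,459.22 +$207.00 interest = $6,666.22; pay $834.00 → $5,832.22
Week 2: $5,832.22 +$187.00 interest = $6,019.22; pay $860.00 → $5,159.22
Week 3: $5,159.22 +$166.00 interest = $5,325.22; pay $888.00 → $4,437.22
Week 4: $4,437.22 +$142.00 interest = $4,579.22; pay $916.00 → $3,663.22
Week 5: $3,663.22 +$118.00 interest = $3,781.22; pay $946.00 → $2,835.22
Week 6: $2,835.22 +$91.00 interest = $2,926.22; pay $976.00 → $1,950.22
Week 7: $1,950.22 +$63.00 interest = $2,013.22; pay $1,007.00 → $1,006.22
Week 8: $1,006.22 +$33.00 interest = $1,039.22; pay $1,039.22 → $0.00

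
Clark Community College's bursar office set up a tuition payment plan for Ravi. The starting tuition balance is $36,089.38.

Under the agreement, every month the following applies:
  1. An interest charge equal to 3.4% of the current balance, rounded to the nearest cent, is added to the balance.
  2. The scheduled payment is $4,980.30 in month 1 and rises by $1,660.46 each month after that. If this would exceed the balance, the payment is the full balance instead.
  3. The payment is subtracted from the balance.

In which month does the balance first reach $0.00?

# | Opening | Interest | Payment | End bal
1 | $36,089.38 | $1,227.04 | $4,980.30 | $32,336.12
2 | $32,336.12 | $1,099.43 | $6,640.76 | $26,794.79
3 | $26,794.79 | $911.02 | $8,301.22 | $19,404.59
4 | $19,404.59 | $659.76 | $9,961.68 | $10,102.67
5 | $10,102.67 | $343.49 | $10,446.16 | $0.00
Balance reaches $0.00 in month 5.

5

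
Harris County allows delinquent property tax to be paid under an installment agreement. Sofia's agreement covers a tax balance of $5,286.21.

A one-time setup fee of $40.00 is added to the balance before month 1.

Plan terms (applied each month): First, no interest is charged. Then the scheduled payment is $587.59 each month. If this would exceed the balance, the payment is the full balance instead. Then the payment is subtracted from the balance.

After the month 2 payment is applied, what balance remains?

Month 1: opening $5,326.21; payment $587.59; balance $4,738.62
Month 2: opening $4,738.62; payment $587.59; balance $4,151.03

$4,151.03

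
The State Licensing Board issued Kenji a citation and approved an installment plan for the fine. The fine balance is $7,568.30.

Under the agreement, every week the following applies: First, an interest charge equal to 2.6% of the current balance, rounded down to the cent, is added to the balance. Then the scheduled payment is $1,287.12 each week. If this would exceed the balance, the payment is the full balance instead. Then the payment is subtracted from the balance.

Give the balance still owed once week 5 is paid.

Week 1: $7,568.30 +$196.77 interest = $7,765.07; pay $1,287.12 → $6,477.95
Week 2: $6,477.95 +$168.42 interest = $6,646.37; pay $1,287.12 → $5,359.25
Week 3: $5,359.25 +$139.34 interest = $5,498.59; pay $1,287.12 → $4,211.47
Week 4: $4,211.47 +$109.49 interest = $4,320.96; pay $1,287.12 → $3,033.84
Week 5: $3,033.84 +$78.87 interest = $3,112.71; pay $1,287.12 → $1,825.59

$1,825.59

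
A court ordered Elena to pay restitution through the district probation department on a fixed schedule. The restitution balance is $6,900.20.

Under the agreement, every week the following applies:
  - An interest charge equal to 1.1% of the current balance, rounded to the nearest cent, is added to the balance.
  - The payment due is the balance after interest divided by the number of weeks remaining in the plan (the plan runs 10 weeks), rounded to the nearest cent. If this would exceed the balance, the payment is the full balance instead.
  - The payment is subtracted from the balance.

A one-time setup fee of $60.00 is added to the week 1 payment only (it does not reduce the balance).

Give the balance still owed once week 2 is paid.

$5,642.27

Week 1: opening $6,900.20; interest $75.90 → $6,976.10; payment $697.61 (+ $60.00 fee); balance $6,278.49
Week 2: opening $6,278.49; interest $69.06 → $6,347.55; payment $705.28; balance $5,642.27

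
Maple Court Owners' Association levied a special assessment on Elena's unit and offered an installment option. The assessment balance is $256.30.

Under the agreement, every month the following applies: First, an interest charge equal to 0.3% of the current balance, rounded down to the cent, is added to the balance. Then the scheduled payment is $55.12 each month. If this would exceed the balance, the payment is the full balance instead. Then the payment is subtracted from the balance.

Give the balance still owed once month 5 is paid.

Month 1: $256.30 +$0.76 interest = $257.06; pay $55.12 → $201.94
Month 2: $201.94 +$0.60 interest = $202.54; pay $55.12 → $147.42
Month 3: $147.42 +$0.44 interest = $147.86; pay $55.12 → $92.74
Month 4: $92.74 +$0.27 interest = $93.01; pay $55.12 → $37.89
Month 5: $37.89 +$0.11 interest = $38.00; pay $38.00 → $0.00

$0.00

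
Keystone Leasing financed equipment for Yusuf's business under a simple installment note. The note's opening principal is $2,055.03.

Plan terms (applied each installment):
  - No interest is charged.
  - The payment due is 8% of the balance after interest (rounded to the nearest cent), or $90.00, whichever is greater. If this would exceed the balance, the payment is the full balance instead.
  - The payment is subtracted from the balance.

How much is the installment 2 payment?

$151.25

Installment 1: $2,055.03 − $164.40 → $1,890.63
Installment 2: $1,890.63 − $151.25 → $1,739.38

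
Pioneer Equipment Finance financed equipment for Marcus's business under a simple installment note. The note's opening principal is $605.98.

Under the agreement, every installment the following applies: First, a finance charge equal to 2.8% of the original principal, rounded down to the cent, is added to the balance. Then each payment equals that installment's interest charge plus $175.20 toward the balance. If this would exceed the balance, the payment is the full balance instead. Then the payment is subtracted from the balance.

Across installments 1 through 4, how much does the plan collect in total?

$673.82

Installment 1: $605.98 +$16.96 interest = $622.94; pay $192.16 → $430.78
Installment 2: $430.78 +$16.96 interest = $447.74; pay $192.16 → $255.58
Installment 3: $255.58 +$16.96 interest = $272.54; pay $192.16 → $80.38
Installment 4: $80.38 +$16.96 interest = $97.34; pay $97.34 → $0.00
Total paid: $673.82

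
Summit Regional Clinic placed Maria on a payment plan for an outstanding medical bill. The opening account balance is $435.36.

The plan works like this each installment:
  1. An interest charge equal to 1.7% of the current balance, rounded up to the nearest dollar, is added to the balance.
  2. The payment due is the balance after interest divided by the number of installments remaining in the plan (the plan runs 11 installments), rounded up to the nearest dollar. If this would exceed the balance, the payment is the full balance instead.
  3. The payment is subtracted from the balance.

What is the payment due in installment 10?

$48.00

# | Opening | Interest | Payment | End bal
1 | $435.36 | $8.00 | $41.00 | $402.36
2 | $402.36 | $7.00 | $41.00 | $368.36
3 | $368.36 | $7.00 | $42.00 | $333.36
4 | $333.36 | $6.00 | $43.00 | $296.36
5 | $296.36 | $6.00 | $44.00 | $258.36
6 | $258.36 | $5.00 | $44.00 | $219.36
7 | $219.36 | $4.00 | $45.00 | $178.36
8 | $178.36 | $4.00 | $46.00 | $136.36
9 | $136.36 | $3.00 | $47.00 | $92.36
10 | $92.36 | $2.00 | $48.00 | $46.36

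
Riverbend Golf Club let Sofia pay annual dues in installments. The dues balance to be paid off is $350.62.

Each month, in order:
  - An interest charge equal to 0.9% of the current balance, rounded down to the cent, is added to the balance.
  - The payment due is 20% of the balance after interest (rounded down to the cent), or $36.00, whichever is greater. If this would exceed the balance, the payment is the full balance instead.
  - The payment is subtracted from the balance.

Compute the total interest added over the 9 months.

Month 1: opening $350.62; interest $3.15 → $353.77; payment $70.75; balance $283.02
Month 2: opening $283.02; interest $2.54 → $285.56; payment $57.11; balance $228.45
Month 3: opening $228.45; interest $2.05 → $230.50; payment $46.10; balance $184.40
Month 4: opening $184.40; interest $1.65 → $186.05; payment $37.21; balance $148.84
Month 5: opening $148.84; interest $1.33 → $150.17; payment $36.00; balance $114.17
Month 6: opening $114.17; interest $1.02 → $115.19; payment $36.00; balance $79.19
Month 7: opening $79.19; interest $0.71 → $79.90; payment $36.00; balance $43.90
Month 8: opening $43.90; interest $0.39 → $44.29; payment $36.00; balance $8.29
Month 9: opening $8.29; interest $0.07 → $8.36; payment $8.36; balance $0.00
Total interest: $3.15 + $2.54 + $2.05 + $1.65 + $1.33 + $1.02 + $0.71 + $0.39 + $0.07 = $12.91

$12.91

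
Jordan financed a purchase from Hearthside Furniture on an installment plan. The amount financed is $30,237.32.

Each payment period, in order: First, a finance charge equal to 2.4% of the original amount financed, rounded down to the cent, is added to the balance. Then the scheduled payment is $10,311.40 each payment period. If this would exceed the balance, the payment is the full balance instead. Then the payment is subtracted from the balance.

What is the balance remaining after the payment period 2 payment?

Payment period 1: $30,237.32 +$725.69 interest = $30,963.01; pay $10,311.40 → $20,651.61
Payment period 2: $20,651.61 +$725.69 interest = $21,377.30; pay $10,311.40 → $11,065.90

$11,065.90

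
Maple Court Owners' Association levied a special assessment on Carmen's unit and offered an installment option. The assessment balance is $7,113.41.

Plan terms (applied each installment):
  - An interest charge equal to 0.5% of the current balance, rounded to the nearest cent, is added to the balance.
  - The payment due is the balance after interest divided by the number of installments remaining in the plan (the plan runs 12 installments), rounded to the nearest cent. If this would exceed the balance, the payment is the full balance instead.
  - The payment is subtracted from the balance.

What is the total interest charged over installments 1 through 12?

Installment 1: opening $7,113.41; interest $35.57 → $7,148.98; payment $595.75; balance $6,553.23
Installment 2: opening $6,553.23; interest $32.77 → $6,586.00; payment $598.73; balance $5,987.27
Installment 3: opening $5,987.27; interest $29.94 → $6,017.21; payment $601.72; balance $5,415.49
Installment 4: opening $5,415.49; interest $27.08 → $5,442.57; payment $604.73; balance $4,837.84
Installment 5: opening $4,837.84; interest $24.19 → $4,862.03; payment $607.75; balance $4,254.28
Installment 6: opening $4,254.28; interest $21.27 → $4,275.55; payment $610.79; balance $3,664.76
Installment 7: opening $3,664.76; interest $18.32 → $3,683.08; payment $613.85; balance $3,069.23
Installment 8: opening $3,069.23; interest $15.35 → $3,084.58; payment $616.92; balance $2,467.66
Installment 9: opening $2,467.66; interest $12.34 → $2,480.00; payment $620.00; balance $1,860.00
Installment 10: opening $1,860.00; interest $9.30 → $1,869.30; payment $623.10; balance $1,246.20
Installment 11: opening $1,246.20; interest $6.23 → $1,252.43; payment $626.22; balance $626.21
Installment 12: opening $626.21; interest $3.13 → $629.34; payment $629.34; balance $0.00
Total interest: $35.57 + $32.77 + $29.94 + $27.08 + $24.19 + $21.27 + $18.32 + $15.35 + $12.34 + $9.30 + $6.23 + $3.13 = $235.49

$235.49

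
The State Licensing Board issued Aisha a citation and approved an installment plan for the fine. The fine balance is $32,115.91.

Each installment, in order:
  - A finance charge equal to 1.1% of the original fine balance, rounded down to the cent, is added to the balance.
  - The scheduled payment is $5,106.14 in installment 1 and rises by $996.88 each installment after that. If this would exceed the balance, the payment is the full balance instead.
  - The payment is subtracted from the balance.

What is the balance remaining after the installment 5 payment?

$0.00

Installment 1: $32,115.91 +$353.27 interest = $32,469.18; pay $5,106.14 → $27,363.04
Installment 2: $27,363.04 +$353.27 interest = $27,716.31; pay $6,103.02 → $21,613.29
Installment 3: $21,613.29 +$353.27 interest = $21,966.56; pay $7,099.90 → $14,866.66
Installment 4: $14,866.66 +$353.27 interest = $15,219.93; pay $8,096.78 → $7,123.15
Installment 5: $7,123.15 +$353.27 interest = $7,476.42; pay $7,476.42 → $0.00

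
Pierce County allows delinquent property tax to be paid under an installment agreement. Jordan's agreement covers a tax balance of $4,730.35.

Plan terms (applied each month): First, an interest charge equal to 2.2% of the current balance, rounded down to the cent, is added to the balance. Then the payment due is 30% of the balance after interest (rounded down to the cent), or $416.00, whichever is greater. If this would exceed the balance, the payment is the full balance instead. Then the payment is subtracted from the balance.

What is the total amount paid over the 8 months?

$5,057.15

Month 1: opening $4,730.35; interest $104.06 → $4,834.41; payment $1,450.32; balance $3,384.09
Month 2: opening $3,384.09; interest $74.44 → $3,458.53; payment $1,037.55; balance $2,420.98
Month 3: opening $2,420.98; interest $53.26 → $2,474.24; payment $742.27; balance $1,731.97
Month 4: opening $1,731.97; interest $38.10 → $1,770.07; payment $531.02; balance $1,239.05
Month 5: opening $1,239.05; interest $27.25 → $1,266.30; payment $416.00; balance $850.30
Month 6: opening $850.30; interest $18.70 → $869.00; payment $416.00; balance $453.00
Month 7: opening $453.00; interest $9.96 → $462.96; payment $416.00; balance $46.96
Month 8: opening $46.96; interest $1.03 → $47.99; payment $47.99; balance $0.00
Total paid: $5,057.15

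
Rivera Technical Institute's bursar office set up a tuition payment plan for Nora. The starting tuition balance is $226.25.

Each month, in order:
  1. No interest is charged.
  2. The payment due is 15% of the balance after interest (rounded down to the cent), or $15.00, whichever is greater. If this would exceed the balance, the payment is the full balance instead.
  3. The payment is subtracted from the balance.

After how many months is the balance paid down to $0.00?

12

Month 1: $226.25 − $33.93 → $192.32
Month 2: $192.32 − $28.84 → $163.48
Month 3: $163.48 − $24.52 → $138.96
Month 4: $138.96 − $20.84 → $118.12
Month 5: $118.12 − $17.71 → $100.41
Month 6: $100.41 − $15.06 → $85.35
Month 7: $85.35 − $15.00 → $70.35
Month 8: $70.35 − $15.00 → $55.35
Month 9: $55.35 − $15.00 → $40.35
Month 10: $40.35 − $15.00 → $25.35
Month 11: $25.35 − $15.00 → $10.35
Month 12: $10.35 − $10.35 → $0.00
Balance reaches $0.00 in month 12.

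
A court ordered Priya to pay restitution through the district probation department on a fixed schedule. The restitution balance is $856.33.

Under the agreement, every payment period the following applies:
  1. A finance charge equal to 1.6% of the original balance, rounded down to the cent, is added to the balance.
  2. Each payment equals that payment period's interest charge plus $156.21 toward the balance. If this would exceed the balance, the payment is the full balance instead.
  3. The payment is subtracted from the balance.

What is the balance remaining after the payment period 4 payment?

Payment period 1: opening $856.33; interest $13.70 → $870.03; payment $169.91; balance $700.12
Payment period 2: opening $700.12; interest $13.70 → $713.82; payment $169.91; balance $543.91
Payment period 3: opening $543.91; interest $13.70 → $557.61; payment $169.91; balance $387.70
Payment period 4: opening $387.70; interest $13.70 → $401.40; payment $169.91; balance $231.49

$231.49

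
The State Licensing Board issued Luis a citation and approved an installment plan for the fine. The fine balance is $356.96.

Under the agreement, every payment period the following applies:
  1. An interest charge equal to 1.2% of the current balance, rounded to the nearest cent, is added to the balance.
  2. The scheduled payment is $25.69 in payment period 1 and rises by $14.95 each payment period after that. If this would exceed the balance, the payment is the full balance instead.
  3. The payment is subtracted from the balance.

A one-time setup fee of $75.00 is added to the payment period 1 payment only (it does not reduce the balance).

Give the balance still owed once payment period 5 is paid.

Payment period 1: $356.96 +$4.28 interest = $361.24; pay $25.69 (+ $75.00 fee) → $335.55
Payment period 2: $335.55 +$4.03 interest = $339.58; pay $40.64 → $298.94
Payment period 3: $298.94 +$3.59 interest = $302.53; pay $55.59 → $246.94
Payment period 4: $246.94 +$2.96 interest = $249.90; pay $70.54 → $179.36
Payment period 5: $179.36 +$2.15 interest = $181.51; pay $85.49 → $96.02

$96.02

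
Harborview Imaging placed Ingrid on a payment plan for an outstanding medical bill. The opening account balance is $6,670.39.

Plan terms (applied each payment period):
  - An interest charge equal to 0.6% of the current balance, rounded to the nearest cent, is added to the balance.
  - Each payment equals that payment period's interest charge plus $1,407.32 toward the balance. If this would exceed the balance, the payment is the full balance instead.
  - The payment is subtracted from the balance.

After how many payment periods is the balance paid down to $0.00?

# | Opening | Interest | Payment | End bal
1 | $6,670.39 | $40.02 | $1,447.34 | $5,263.07
2 | $5,263.07 | $31.58 | $1,438.90 | $3,855.75
3 | $3,855.75 | $23.13 | $1,430.45 | $2,448.43
4 | $2,448.43 | $14.69 | $1,422.01 | $1,041.11
5 | $1,041.11 | $6.25 | $1,047.36 | $0.00
Balance reaches $0.00 in payment period 5.

5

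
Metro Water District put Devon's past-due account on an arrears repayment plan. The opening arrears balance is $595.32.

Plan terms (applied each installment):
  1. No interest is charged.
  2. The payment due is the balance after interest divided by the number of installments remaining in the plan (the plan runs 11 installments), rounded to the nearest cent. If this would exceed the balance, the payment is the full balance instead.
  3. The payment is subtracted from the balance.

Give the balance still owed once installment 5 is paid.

# | Opening | Payment | End bal
1 | $595.32 | $54.12 | $541.20
2 | $541.20 | $54.12 | $487.08
3 | $487.08 | $54.12 | $432.96
4 | $432.96 | $54.12 | $378.84
5 | $378.84 | $54.12 | $324.72

$324.72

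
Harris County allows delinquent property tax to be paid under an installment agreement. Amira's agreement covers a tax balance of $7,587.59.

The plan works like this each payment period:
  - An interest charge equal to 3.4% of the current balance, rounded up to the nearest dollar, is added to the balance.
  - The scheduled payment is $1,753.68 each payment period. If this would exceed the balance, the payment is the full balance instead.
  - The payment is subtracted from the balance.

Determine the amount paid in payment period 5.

$1,339.87

# | Opening | Interest | Payment | End bal
1 | $7,587.59 | $258.00 | $1,753.68 | $6,091.91
2 | $6,091.91 | $208.00 | $1,753.68 | $4,546.23
3 | $4,546.23 | $155.00 | $1,753.68 | $2,947.55
4 | $2,947.55 | $101.00 | $1,753.68 | $1,294.87
5 | $1,294.87 | $45.00 | $1,339.87 | $0.00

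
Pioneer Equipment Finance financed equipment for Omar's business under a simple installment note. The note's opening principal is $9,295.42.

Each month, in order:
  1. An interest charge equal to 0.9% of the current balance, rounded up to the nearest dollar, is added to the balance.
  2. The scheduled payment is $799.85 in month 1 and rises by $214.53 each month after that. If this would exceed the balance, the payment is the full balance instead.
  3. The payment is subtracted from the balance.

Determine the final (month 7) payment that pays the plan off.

$1,661.37

Month 1: opening $9,295.42; interest $84.00 → $9,379.42; payment $799.85; balance $8,579.57
Month 2: opening $8,579.57; interest $78.00 → $8,657.57; payment $1,014.38; balance $7,643.19
Month 3: opening $7,643.19; interest $69.00 → $7,712.19; payment $1,228.91; balance $6,483.28
Month 4: opening $6,483.28; interest $59.00 → $6,542.28; payment $1,443.44; balance $5,098.84
Month 5: opening $5,098.84; interest $46.00 → $5,144.84; payment $1,657.97; balance $3,486.87
Month 6: opening $3,486.87; interest $32.00 → $3,518.87; payment $1,872.50; balance $1,646.37
Month 7: opening $1,646.37; interest $15.00 → $1,661.37; payment $1,661.37; balance $0.00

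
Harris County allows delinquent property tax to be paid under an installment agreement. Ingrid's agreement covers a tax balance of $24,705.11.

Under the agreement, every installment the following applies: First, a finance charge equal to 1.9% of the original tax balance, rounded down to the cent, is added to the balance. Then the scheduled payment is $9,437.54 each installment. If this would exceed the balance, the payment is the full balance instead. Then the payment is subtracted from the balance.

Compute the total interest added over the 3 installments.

Installment 1: opening $24,705.11; interest $469.39 → $25,174.50; payment $9,437.54; balance $15,736.96
Installment 2: opening $15,736.96; interest $469.39 → $16,206.35; payment $9,437.54; balance $6,768.81
Installment 3: opening $6,768.81; interest $469.39 → $7,238.20; payment $7,238.20; balance $0.00
Total interest: $469.39 + $469.39 + $469.39 = $1,408.17

$1,408.17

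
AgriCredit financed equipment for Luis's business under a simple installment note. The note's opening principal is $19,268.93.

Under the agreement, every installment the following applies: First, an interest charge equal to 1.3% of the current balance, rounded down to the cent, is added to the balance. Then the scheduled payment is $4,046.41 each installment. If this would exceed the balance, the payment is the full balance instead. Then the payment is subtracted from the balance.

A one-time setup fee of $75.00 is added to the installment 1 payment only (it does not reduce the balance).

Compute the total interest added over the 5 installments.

Installment 1: opening $19,268.93; interest $250.49 → $19,519.42; payment $4,046.41 (+ $75.00 fee); balance $15,473.01
Installment 2: opening $15,473.01; interest $201.14 → $15,674.15; payment $4,046.41; balance $11,627.74
Installment 3: opening $11,627.74; interest $151.16 → $11,778.90; payment $4,046.41; balance $7,732.49
Installment 4: opening $7,732.49; interest $100.52 → $7,833.01; payment $4,046.41; balance $3,786.60
Installment 5: opening $3,786.60; interest $49.22 → $3,835.82; payment $3,835.82; balance $0.00
Total interest: $250.49 + $201.14 + $151.16 + $100.52 + $49.22 = $752.53

$752.53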